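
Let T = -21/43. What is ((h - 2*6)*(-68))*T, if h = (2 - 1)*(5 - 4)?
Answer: -15708/43 ≈ -365.30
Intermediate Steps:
h = 1 (h = 1*1 = 1)
T = -21/43 (T = -21*1/43 = -21/43 ≈ -0.48837)
((h - 2*6)*(-68))*T = ((1 - 2*6)*(-68))*(-21/43) = ((1 - 12)*(-68))*(-21/43) = -11*(-68)*(-21/43) = 748*(-21/43) = -15708/43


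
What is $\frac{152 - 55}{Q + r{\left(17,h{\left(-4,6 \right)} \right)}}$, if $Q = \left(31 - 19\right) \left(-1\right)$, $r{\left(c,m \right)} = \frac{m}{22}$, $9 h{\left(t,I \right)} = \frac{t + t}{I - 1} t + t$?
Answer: $- \frac{16005}{1978} \approx -8.0915$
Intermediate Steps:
$h{\left(t,I \right)} = \frac{t}{9} + \frac{2 t^{2}}{9 \left(-1 + I\right)}$ ($h{\left(t,I \right)} = \frac{\frac{t + t}{I - 1} t + t}{9} = \frac{\frac{2 t}{-1 + I} t + t}{9} = \frac{\frac{2 t^{2}}{-1 + I} + t}{9} = \frac{t + \frac{2 t^{2}}{-1 + I}}{9} = \frac{t}{9} + \frac{2 t^{2}}{9 \left(-1 + I\right)}$)
$r{\left(c,m \right)} = \frac{m}{22}$ ($r{\left(c,m \right)} = m \frac{1}{22} = \frac{m}{22}$)
$Q = -12$ ($Q = \left(31 - 19\right) \left(-1\right) = 12 \left(-1\right) = -12$)
$\frac{152 - 55}{Q + r{\left(17,h{\left(-4,6 \right)} \right)}} = \frac{152 - 55}{-12 + \frac{\frac{1}{9} \left(-4\right) \frac{1}{-1 + 6} \left(-1 + 6 + 2 \left(-4\right)\right)}{22}} = \frac{97}{-12 + \frac{\frac{1}{9} \left(-4\right) \frac{1}{5} \left(-1 + 6 - 8\right)}{22}} = \frac{97}{-12 + \frac{\frac{1}{9} \left(-4\right) \frac{1}{5} \left(-3\right)}{22}} = \frac{97}{-12 + \frac{1}{22} \cdot \frac{4}{15}} = \frac{97}{-12 + \frac{2}{165}} = \frac{97}{- \frac{1978}{165}} = 97 \left(- \frac{165}{1978}\right) = - \frac{16005}{1978}$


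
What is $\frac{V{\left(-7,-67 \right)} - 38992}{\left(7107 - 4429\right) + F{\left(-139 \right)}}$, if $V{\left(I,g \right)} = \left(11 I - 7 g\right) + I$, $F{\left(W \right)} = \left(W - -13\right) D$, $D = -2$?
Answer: $- \frac{38607}{2930} \approx -13.176$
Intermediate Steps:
$F{\left(W \right)} = -26 - 2 W$ ($F{\left(W \right)} = \left(W - -13\right) \left(-2\right) = \left(W + 13\right) \left(-2\right) = \left(13 + W\right) \left(-2\right) = -26 - 2 W$)
$V{\left(I,g \right)} = - 7 g + 12 I$ ($V{\left(I,g \right)} = \left(- 7 g + 11 I\right) + I = - 7 g + 12 I$)
$\frac{V{\left(-7,-67 \right)} - 38992}{\left(7107 - 4429\right) + F{\left(-139 \right)}} = \frac{\left(\left(-7\right) \left(-67\right) + 12 \left(-7\right)\right) - 38992}{\left(7107 - 4429\right) - -252} = \frac{\left(469 - 84\right) - 38992}{\left(7107 - 4429\right) + \left(-26 + 278\right)} = \frac{385 - 38992}{2678 + 252} = - \frac{38607}{2930}$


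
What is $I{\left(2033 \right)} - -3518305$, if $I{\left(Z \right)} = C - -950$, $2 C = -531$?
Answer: $\frac{7037979}{2} \approx 3.519 \cdot 10^{6}$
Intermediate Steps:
$C = - \frac{531}{2}$ ($C = \frac{1}{2} \left(-531\right) = - \frac{531}{2} \approx -265.5$)
$I{\left(Z \right)} = \frac{1369}{2}$ ($I{\left(Z \right)} = - \frac{531}{2} - -950 = - \frac{531}{2} + 950 = \frac{1369}{2}$)
$I{\left(2033 \right)} - -3518305 = \frac{1369}{2} - -3518305 = \frac{1369}{2} + 3518305 = \frac{7037979}{2}$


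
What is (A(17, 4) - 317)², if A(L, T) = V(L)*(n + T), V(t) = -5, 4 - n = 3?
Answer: 116964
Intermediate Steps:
n = 1 (n = 4 - 1*3 = 4 - 3 = 1)
A(L, T) = -5 - 5*T (A(L, T) = -5*(1 + T) = -5 - 5*T)
(A(17, 4) - 317)² = ((-5 - 5*4) - 317)² = ((-5 - 20) - 317)² = (-25 - 317)² = (-342)² = 116964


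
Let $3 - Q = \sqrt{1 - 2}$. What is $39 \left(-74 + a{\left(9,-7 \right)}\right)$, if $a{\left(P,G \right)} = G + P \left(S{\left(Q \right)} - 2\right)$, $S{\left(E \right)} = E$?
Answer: $-2808 - 351 i \approx -2808.0 - 351.0 i$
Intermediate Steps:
$Q = 3 - i$ ($Q = 3 - \sqrt{1 - 2} = 3 - \sqrt{-1} = 3 - i \approx 3.0 - 1.0 i$)
$a{\left(P,G \right)} = G + P \left(1 - i\right)$ ($a{\left(P,G \right)} = G + P \left(\left(3 - i\right) - 2\right) = G + P \left(1 - i\right)$)
$39 \left(-74 + a{\left(9,-7 \right)}\right) = 39 \left(-74 - \left(7 - 9 \left(1 - i\right)\right)\right) = 39 \left(-74 - \left(-2 + 9 i\right)\right) = 39 \left(-74 + \left(2 - 9 i\right)\right) = 39 \left(-72 - 9 i\right) = -2808 - 351 i$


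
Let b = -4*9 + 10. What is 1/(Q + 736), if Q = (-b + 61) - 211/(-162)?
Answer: 162/133537 ≈ 0.0012131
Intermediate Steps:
b = -26 (b = -36 + 10 = -26)
Q = 14305/162 (Q = (-1*(-26) + 61) - 211/(-162) = (26 + 61) - 211*(-1/162) = 87 + 211/162 = 14305/162 ≈ 88.302)
1/(Q + 736) = 1/(14305/162 + 736) = 1/(133537/162) = 162/133537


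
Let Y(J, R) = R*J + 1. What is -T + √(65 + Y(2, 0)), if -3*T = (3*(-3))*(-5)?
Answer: 15 + √66 ≈ 23.124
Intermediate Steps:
Y(J, R) = 1 + J*R (Y(J, R) = J*R + 1 = 1 + J*R)
T = -15 (T = -3*(-3)*(-5)/3 = -(-3)*(-5) = -⅓*45 = -15)
-T + √(65 + Y(2, 0)) = -1*(-15) + √(65 + (1 + 2*0)) = 15 + √(65 + (1 + 0)) = 15 + √(65 + 1) = 15 + √66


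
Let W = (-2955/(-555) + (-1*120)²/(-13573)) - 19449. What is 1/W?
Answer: -502201/9765166168 ≈ -5.1428e-5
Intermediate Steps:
W = -9765166168/502201 (W = (-2955*(-1/555) + (-120)²*(-1/13573)) - 19449 = (197/37 + 14400*(-1/13573)) - 19449 = (197/37 - 14400/13573) - 19449 = 2141081/502201 - 19449 = -9765166168/502201 ≈ -19445.)
1/W = 1/(-9765166168/502201) = -502201/9765166168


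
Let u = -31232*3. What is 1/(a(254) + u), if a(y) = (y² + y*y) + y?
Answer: 1/35590 ≈ 2.8098e-5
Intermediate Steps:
u = -93696
a(y) = y + 2*y² (a(y) = (y² + y²) + y = 2*y² + y = y + 2*y²)
1/(a(254) + u) = 1/(254*(1 + 2*254) - 93696) = 1/(254*(1 + 508) - 93696) = 1/(254*509 - 93696) = 1/(129286 - 93696) = 1/35590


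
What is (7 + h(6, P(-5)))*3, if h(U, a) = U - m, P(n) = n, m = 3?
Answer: 30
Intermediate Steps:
h(U, a) = -3 + U (h(U, a) = U - 1*3 = U - 3 = -3 + U)
(7 + h(6, P(-5)))*3 = (7 + (-3 + 6))*3 = (7 + 3)*3 = 10*3 = 30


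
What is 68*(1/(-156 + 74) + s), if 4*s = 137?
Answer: 95455/41 ≈ 2328.2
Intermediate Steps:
s = 137/4 (s = (¼)*137 = 137/4 ≈ 34.250)
68*(1/(-156 + 74) + s) = 68*(1/(-156 + 74) + 137/4) = 68*(1/(-82) + 137/4) = 68*(-1/82 + 137/4) = 68*(5615/164) = 95455/41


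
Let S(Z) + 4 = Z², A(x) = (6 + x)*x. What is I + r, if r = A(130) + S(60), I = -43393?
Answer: -22117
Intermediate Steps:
A(x) = x*(6 + x)
S(Z) = -4 + Z²
r = 21276 (r = 130*(6 + 130) + (-4 + 60²) = 130*136 + (-4 + 3600) = 17680 + 3596 = 21276)
I + r = -43393 + 21276 = -22117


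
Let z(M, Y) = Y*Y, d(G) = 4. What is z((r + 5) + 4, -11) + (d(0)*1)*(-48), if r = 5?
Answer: -71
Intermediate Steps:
z(M, Y) = Y²
z((r + 5) + 4, -11) + (d(0)*1)*(-48) = (-11)² + (4*1)*(-48) = 121 + 4*(-48) = 121 - 192 = -71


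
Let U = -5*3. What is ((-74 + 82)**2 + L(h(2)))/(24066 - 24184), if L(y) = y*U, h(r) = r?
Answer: -17/59 ≈ -0.28814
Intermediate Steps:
U = -15
L(y) = -15*y (L(y) = y*(-15) = -15*y)
((-74 + 82)**2 + L(h(2)))/(24066 - 24184) = ((-74 + 82)**2 - 15*2)/(24066 - 24184) = (8**2 - 30)/(-118) = (64 - 30)*(-1/118) = 34*(-1/118) = -17/59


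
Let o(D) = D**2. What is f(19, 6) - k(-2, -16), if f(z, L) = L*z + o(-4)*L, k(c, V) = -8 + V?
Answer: 234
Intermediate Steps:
f(z, L) = 16*L + L*z (f(z, L) = L*z + (-4)**2*L = L*z + 16*L = 16*L + L*z)
f(19, 6) - k(-2, -16) = 6*(16 + 19) - (-8 - 16) = 6*35 - 1*(-24) = 210 + 24 = 234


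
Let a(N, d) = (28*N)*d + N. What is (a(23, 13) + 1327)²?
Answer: 94517284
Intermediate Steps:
a(N, d) = N + 28*N*d (a(N, d) = 28*N*d + N = N + 28*N*d)
(a(23, 13) + 1327)² = (23*(1 + 28*13) + 1327)² = (23*(1 + 364) + 1327)² = (23*365 + 1327)² = (8395 + 1327)² = 9722² = 94517284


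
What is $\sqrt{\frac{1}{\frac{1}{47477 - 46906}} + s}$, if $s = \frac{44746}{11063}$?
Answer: $\frac{7 \sqrt{8498937}}{851} \approx 23.98$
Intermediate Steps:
$s = \frac{3442}{851}$ ($s = 44746 \cdot \frac{1}{11063} = \frac{3442}{851} \approx 4.0447$)
$\sqrt{\frac{1}{\frac{1}{47477 - 46906}} + s} = \sqrt{\frac{1}{\frac{1}{47477 - 46906}} + \frac{3442}{851}} = \sqrt{\frac{1}{\frac{1}{571}} + \frac{3442}{851}} = \sqrt{571 + \frac{3442}{851}} = \sqrt{\frac{489363}{851}} = \frac{7 \sqrt{8498937}}{851}$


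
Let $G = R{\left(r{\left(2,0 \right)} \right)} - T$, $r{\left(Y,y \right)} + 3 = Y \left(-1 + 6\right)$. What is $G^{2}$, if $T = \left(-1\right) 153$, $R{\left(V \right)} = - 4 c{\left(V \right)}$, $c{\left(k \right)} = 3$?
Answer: $19881$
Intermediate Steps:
$r{\left(Y,y \right)} = -3 + 5 Y$ ($r{\left(Y,y \right)} = -3 + Y \left(-1 + 6\right) = -3 + Y 5 = -3 + 5 Y$)
$R{\left(V \right)} = -12$ ($R{\left(V \right)} = \left(-4\right) 3 = -12$)
$T = -153$
$G = 141$ ($G = -12 - -153 = -12 + 153 = 141$)
$G^{2} = 141^{2} = 19881$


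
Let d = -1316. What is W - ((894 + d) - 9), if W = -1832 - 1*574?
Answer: -1975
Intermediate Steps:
W = -2406 (W = -1832 - 574 = -2406)
W - ((894 + d) - 9) = -2406 - ((894 - 1316) - 9) = -2406 - (-422 - 9) = -2406 - 1*(-431) = -2406 + 431 = -1975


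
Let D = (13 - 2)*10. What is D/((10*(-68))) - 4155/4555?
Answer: -66529/61948 ≈ -1.0739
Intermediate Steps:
D = 110 (D = 11*10 = 110)
D/((10*(-68))) - 4155/4555 = 110/((10*(-68))) - 4155/4555 = 110/(-680) - 4155*1/4555 = 110*(-1/680) - 831/911 = -11/68 - 831/911 = -66529/61948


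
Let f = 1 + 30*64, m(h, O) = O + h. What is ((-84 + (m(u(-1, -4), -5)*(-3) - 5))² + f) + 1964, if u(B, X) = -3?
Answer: 8110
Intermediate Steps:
f = 1921 (f = 1 + 1920 = 1921)
((-84 + (m(u(-1, -4), -5)*(-3) - 5))² + f) + 1964 = ((-84 + ((-5 - 3)*(-3) - 5))² + 1921) + 1964 = ((-84 + (-8*(-3) - 5))² + 1921) + 1964 = ((-84 + (24 - 5))² + 1921) + 1964 = ((-84 + 19)² + 1921) + 1964 = ((-65)² + 1921) + 1964 = (4225 + 1921) + 1964 = 6146 + 1964 = 8110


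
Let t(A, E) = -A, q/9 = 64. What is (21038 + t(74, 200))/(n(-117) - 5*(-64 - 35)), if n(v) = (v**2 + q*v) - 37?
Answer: -20964/53245 ≈ -0.39373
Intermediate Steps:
q = 576 (q = 9*64 = 576)
n(v) = -37 + v**2 + 576*v (n(v) = (v**2 + 576*v) - 37 = -37 + v**2 + 576*v)
(21038 + t(74, 200))/(n(-117) - 5*(-64 - 35)) = (21038 - 1*74)/((-37 + (-117)**2 + 576*(-117)) - 5*(-64 - 35)) = (21038 - 74)/((-37 + 13689 - 67392) - 5*(-99)) = 20964/(-53740 + 495) = 20964/(-53245) = 20964*(-1/53245) = -20964/53245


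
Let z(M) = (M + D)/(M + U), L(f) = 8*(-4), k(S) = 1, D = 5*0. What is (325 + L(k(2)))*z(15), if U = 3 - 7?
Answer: 4395/11 ≈ 399.55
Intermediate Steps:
U = -4
D = 0
L(f) = -32
z(M) = M/(-4 + M) (z(M) = (M + 0)/(M - 4) = M/(-4 + M))
(325 + L(k(2)))*z(15) = (325 - 32)*(15/(-4 + 15)) = 293*(15/11) = 4395/11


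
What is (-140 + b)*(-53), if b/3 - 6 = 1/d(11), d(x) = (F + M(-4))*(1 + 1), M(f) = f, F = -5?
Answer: 38849/6 ≈ 6474.8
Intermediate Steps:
d(x) = -18 (d(x) = (-5 - 4)*(1 + 1) = -9*2 = -18)
b = 107/6 (b = 18 + 3/(-18) = 18 + 3*(-1/18) = 18 - ⅙ = 107/6 ≈ 17.833)
(-140 + b)*(-53) = (-140 + 107/6)*(-53) = -733/6*(-53) = 38849/6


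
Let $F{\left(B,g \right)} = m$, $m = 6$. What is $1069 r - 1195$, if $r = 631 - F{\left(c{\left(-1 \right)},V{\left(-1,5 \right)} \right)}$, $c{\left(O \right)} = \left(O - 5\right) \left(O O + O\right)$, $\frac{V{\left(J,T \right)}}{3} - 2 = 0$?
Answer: $666930$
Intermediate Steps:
$V{\left(J,T \right)} = 6$ ($V{\left(J,T \right)} = 6 + 3 \cdot 0 = 6 + 0 = 6$)
$c{\left(O \right)} = \left(-5 + O\right) \left(O + O^{2}\right)$ ($c{\left(O \right)} = \left(-5 + O\right) \left(O^{2} + O\right) = \left(-5 + O\right) \left(O + O^{2}\right)$)
$F{\left(B,g \right)} = 6$
$r = 625$ ($r = 631 - 6 = 625$)
$1069 r - 1195 = 1069 \cdot 625 - 1195 = 668125 - 1195 = 666930$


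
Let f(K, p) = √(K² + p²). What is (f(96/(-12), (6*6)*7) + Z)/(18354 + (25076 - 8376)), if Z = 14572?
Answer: 7286/17527 + 2*√3973/17527 ≈ 0.42289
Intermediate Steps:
(f(96/(-12), (6*6)*7) + Z)/(18354 + (25076 - 8376)) = (√((96/(-12))² + ((6*6)*7)²) + 14572)/(18354 + (25076 - 8376)) = (√((96*(-1/12))² + (36*7)²) + 14572)/(18354 + 16700) = (√((-8)² + 252²) + 14572)/35054 = (√(64 + 63504) + 14572)*(1/35054) = (√63568 + 14572)*(1/35054) = (4*√3973 + 14572)*(1/35054) = (14572 + 4*√3973)*(1/35054) = 7286/17527 + 2*√3973/17527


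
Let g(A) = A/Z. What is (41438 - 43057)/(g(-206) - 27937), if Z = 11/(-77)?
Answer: 1619/26495 ≈ 0.061106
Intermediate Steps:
Z = -⅐ (Z = 11*(-1/77) = -⅐ ≈ -0.14286)
g(A) = -7*A (g(A) = A/(-⅐) = A*(-7) = -7*A)
(41438 - 43057)/(g(-206) - 27937) = (41438 - 43057)/(-7*(-206) - 27937) = -1619/(1442 - 27937) = -1619/(-26495) = -1619*(-1/26495) = 1619/26495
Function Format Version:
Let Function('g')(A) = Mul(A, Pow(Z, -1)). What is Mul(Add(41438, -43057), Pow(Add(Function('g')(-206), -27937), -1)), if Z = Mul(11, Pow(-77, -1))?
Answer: Rational(1619, 26495) ≈ 0.061106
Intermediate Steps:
Z = Rational(-1, 7) (Z = Mul(11, Rational(-1, 77)) = Rational(-1, 7) ≈ -0.14286)
Function('g')(A) = Mul(-7, A) (Function('g')(A) = Mul(A, Pow(Rational(-1, 7), -1)) = Mul(A, -7) = Mul(-7, A))
Mul(Add(41438, -43057), Pow(Add(Function('g')(-206), -27937), -1)) = Mul(Add(41438, -43057), Pow(Add(Mul(-7, -206), -27937), -1)) = Mul(-1619, Pow(Add(1442, -27937), -1)) = Mul(-1619, Pow(-26495, -1)) = Mul(-1619, Rational(-1, 26495)) = Rational(1619, 26495)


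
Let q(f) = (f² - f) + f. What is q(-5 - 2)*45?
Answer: 2205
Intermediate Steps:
q(f) = f²
q(-5 - 2)*45 = (-5 - 2)²*45 = (-7)²*45 = 49*45 = 2205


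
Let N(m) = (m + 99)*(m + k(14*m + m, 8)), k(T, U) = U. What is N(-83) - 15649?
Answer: -16849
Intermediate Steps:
N(m) = (8 + m)*(99 + m) (N(m) = (m + 99)*(m + 8) = (99 + m)*(8 + m) = (8 + m)*(99 + m))
N(-83) - 15649 = (792 + (-83)² + 107*(-83)) - 15649 = (792 + 6889 - 8881) - 15649 = -1200 - 15649 = -16849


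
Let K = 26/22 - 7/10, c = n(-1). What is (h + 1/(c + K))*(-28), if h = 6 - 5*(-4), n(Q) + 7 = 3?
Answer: -278656/387 ≈ -720.04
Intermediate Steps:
n(Q) = -4 (n(Q) = -7 + 3 = -4)
c = -4
K = 53/110 (K = 26*(1/22) - 7*⅒ = 13/11 - 7/10 = 53/110 ≈ 0.48182)
h = 26 (h = 6 + 20 = 26)
(h + 1/(c + K))*(-28) = (26 + 1/(-4 + 53/110))*(-28) = (26 + 1/(-387/110))*(-28) = (26 - 110/387)*(-28) = (9952/387)*(-28) = -278656/387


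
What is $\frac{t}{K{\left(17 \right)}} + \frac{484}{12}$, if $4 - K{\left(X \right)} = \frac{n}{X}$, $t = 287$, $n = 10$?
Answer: $\frac{21655}{174} \approx 124.45$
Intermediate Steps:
$K{\left(X \right)} = 4 - \frac{10}{X}$
$\frac{t}{K{\left(17 \right)}} + \frac{484}{12} = \frac{287}{4 - \frac{10}{17}} + \frac{484}{12} = \frac{287}{4 - \frac{10}{17}} + 484 \cdot \frac{1}{12} = \frac{287}{4 - \frac{10}{17}} + \frac{121}{3} = \frac{287}{\frac{58}{17}} + \frac{121}{3} = 287 \cdot \frac{17}{58} + \frac{121}{3} = \frac{4879}{58} + \frac{121}{3} = \frac{21655}{174}$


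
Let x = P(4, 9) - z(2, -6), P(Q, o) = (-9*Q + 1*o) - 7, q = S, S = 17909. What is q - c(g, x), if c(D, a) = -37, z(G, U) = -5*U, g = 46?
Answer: 17946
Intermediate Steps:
q = 17909
P(Q, o) = -7 + o - 9*Q (P(Q, o) = (-9*Q + o) - 7 = (o - 9*Q) - 7 = -7 + o - 9*Q)
x = -64 (x = (-7 + 9 - 9*4) - (-5)*(-6) = (-7 + 9 - 36) - 1*30 = -34 - 30 = -64)
q - c(g, x) = 17909 - 1*(-37) = 17909 + 37 = 17946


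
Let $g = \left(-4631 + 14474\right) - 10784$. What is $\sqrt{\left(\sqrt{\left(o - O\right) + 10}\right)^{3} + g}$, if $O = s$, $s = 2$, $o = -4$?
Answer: $i \sqrt{933} \approx 30.545 i$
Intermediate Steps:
$O = 2$
$g = -941$ ($g = 9843 - 10784 = -941$)
$\sqrt{\left(\sqrt{\left(o - O\right) + 10}\right)^{3} + g} = \sqrt{\left(\sqrt{\left(-4 - 2\right) + 10}\right)^{3} - 941} = \sqrt{\left(\sqrt{-6 + 10}\right)^{3} - 941} = \sqrt{\left(\sqrt{4}\right)^{3} - 941} = \sqrt{2^{3} - 941} = \sqrt{8 - 941} = \sqrt{-933} = i \sqrt{933}$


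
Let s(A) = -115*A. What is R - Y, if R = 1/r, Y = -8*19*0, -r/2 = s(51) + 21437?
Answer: -1/31144 ≈ -3.2109e-5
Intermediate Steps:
r = -31144 (r = -2*(-115*51 + 21437) = -2*(-5865 + 21437) = -2*15572 = -31144)
Y = 0 (Y = -152*0 = 0)
R = -1/31144 (R = 1/(-31144) = -1/31144 ≈ -3.2109e-5)
R - Y = -1/31144 - 1*0 = -1/31144 + 0 = -1/31144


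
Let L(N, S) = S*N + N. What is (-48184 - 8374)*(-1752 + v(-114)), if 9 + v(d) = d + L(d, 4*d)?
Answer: -2827617210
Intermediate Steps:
L(N, S) = N + N*S (L(N, S) = N*S + N = N + N*S)
v(d) = -9 + d + d*(1 + 4*d) (v(d) = -9 + (d + d*(1 + 4*d)) = -9 + d + d*(1 + 4*d))
(-48184 - 8374)*(-1752 + v(-114)) = (-48184 - 8374)*(-1752 + (-9 - 114 - 114*(1 + 4*(-114)))) = -56558*(-1752 + (-9 - 114 - 114*(1 - 456))) = -56558*(-1752 + (-9 - 114 - 114*(-455))) = -56558*(-1752 + (-9 - 114 + 51870)) = -56558*(-1752 + 51747) = -56558*49995 = -2827617210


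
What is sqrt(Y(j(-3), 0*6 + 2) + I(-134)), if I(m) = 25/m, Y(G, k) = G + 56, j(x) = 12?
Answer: sqrt(1217658)/134 ≈ 8.2349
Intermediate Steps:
Y(G, k) = 56 + G
sqrt(Y(j(-3), 0*6 + 2) + I(-134)) = sqrt((56 + 12) + 25/(-134)) = sqrt(68 + 25*(-1/134)) = sqrt(68 - 25/134) = sqrt(9087/134) = sqrt(1217658)/134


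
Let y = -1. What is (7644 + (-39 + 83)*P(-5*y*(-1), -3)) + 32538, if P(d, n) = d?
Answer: 39962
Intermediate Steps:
(7644 + (-39 + 83)*P(-5*y*(-1), -3)) + 32538 = (7644 + (-39 + 83)*(-5*(-1)*(-1))) + 32538 = (7644 + 44*(5*(-1))) + 32538 = (7644 + 44*(-5)) + 32538 = (7644 - 220) + 32538 = 7424 + 32538 = 39962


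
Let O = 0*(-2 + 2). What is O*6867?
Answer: 0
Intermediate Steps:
O = 0 (O = 0*0 = 0)
O*6867 = 0*6867 = 0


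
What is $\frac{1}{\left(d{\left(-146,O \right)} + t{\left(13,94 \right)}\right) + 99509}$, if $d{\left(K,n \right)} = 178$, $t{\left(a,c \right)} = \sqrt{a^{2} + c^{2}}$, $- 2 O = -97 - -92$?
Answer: $\frac{99687}{9937488964} - \frac{\sqrt{9005}}{9937488964} \approx 1.0022 \cdot 10^{-5}$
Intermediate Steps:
$O = \frac{5}{2}$ ($O = - \frac{-97 - -92}{2} = - \frac{-97 + 92}{2} = \left(- \frac{1}{2}\right) \left(-5\right) = \frac{5}{2} \approx 2.5$)
$\frac{1}{\left(d{\left(-146,O \right)} + t{\left(13,94 \right)}\right) + 99509} = \frac{1}{\left(178 + \sqrt{13^{2} + 94^{2}}\right) + 99509} = \frac{1}{\left(178 + \sqrt{169 + 8836}\right) + 99509} = \frac{1}{\left(178 + \sqrt{9005}\right) + 99509} = \frac{1}{99687 + \sqrt{9005}}$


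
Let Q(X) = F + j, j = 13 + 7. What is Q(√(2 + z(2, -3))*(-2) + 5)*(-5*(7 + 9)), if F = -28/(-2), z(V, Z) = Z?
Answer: -2720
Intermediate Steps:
F = 14 (F = -28*(-½) = 14)
j = 20
Q(X) = 34 (Q(X) = 14 + 20 = 34)
Q(√(2 + z(2, -3))*(-2) + 5)*(-5*(7 + 9)) = 34*(-5*(7 + 9)) = 34*(-5*16) = 34*(-80) = -2720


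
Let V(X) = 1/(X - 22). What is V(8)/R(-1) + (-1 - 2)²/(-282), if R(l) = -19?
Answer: -176/6251 ≈ -0.028156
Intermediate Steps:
V(X) = 1/(-22 + X)
V(8)/R(-1) + (-1 - 2)²/(-282) = 1/((-22 + 8)*(-19)) + (-1 - 2)²/(-282) = -1/19/(-14) + (-3)²*(-1/282) = -1/14*(-1/19) + 9*(-1/282) = 1/266 - 3/94 = -176/6251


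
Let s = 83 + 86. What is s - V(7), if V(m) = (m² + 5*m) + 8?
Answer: 77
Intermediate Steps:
V(m) = 8 + m² + 5*m
s = 169
s - V(7) = 169 - (8 + 7² + 5*7) = 169 - (8 + 49 + 35) = 169 - 1*92 = 169 - 92 = 77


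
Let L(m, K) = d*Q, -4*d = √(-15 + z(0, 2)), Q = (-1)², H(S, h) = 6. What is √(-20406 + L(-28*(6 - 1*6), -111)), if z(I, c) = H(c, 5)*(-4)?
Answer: √(-81624 - I*√39)/2 ≈ 0.0054647 - 142.85*I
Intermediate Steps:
Q = 1
z(I, c) = -24 (z(I, c) = 6*(-4) = -24)
d = -I*√39/4 (d = -√(-15 - 24)/4 = -I*√39/4 ≈ -1.5612*I)
L(m, K) = -I*√39/4 (L(m, K) = -I*√39/4*1 = -I*√39/4)
√(-20406 + L(-28*(6 - 1*6), -111)) = √(-20406 - I*√39/4)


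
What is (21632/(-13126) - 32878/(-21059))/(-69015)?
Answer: 799722/635905208417 ≈ 1.2576e-6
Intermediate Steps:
(21632/(-13126) - 32878/(-21059))/(-69015) = (21632*(-1/13126) - 32878*(-1/21059))*(-1/69015) = (-10816/6563 + 32878/21059)*(-1/69015) = -11995830/138210217*(-1/69015) = 799722/635905208417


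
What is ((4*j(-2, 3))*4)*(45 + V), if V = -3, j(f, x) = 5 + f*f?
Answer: 6048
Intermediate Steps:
j(f, x) = 5 + f²
((4*j(-2, 3))*4)*(45 + V) = ((4*(5 + (-2)²))*4)*(45 - 3) = ((4*(5 + 4))*4)*42 = ((4*9)*4)*42 = (36*4)*42 = 144*42 = 6048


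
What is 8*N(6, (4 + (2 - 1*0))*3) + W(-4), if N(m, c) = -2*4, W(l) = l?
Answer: -68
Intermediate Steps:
N(m, c) = -8
8*N(6, (4 + (2 - 1*0))*3) + W(-4) = 8*(-8) - 4 = -64 - 4 = -68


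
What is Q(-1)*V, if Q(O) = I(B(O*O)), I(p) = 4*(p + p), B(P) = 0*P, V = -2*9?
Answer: 0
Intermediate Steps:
V = -18
B(P) = 0
I(p) = 8*p (I(p) = 4*(2*p) = 8*p)
Q(O) = 0 (Q(O) = 8*0 = 0)
Q(-1)*V = 0*(-18) = 0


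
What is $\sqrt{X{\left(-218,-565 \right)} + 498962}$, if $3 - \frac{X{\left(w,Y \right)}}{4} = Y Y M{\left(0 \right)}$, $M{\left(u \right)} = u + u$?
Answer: $\sqrt{498974} \approx 706.38$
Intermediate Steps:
$M{\left(u \right)} = 2 u$
$X{\left(w,Y \right)} = 12$ ($X{\left(w,Y \right)} = 12 - 4 Y Y 2 \cdot 0 = 12 - 4 Y^{2} \cdot 0 = 12 - 0 = 12 + 0 = 12$)
$\sqrt{X{\left(-218,-565 \right)} + 498962} = \sqrt{12 + 498962} = \sqrt{498974}$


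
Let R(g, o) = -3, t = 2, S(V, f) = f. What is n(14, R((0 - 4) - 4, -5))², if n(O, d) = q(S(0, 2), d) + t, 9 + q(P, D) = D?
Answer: 100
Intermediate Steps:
q(P, D) = -9 + D
n(O, d) = -7 + d (n(O, d) = (-9 + d) + 2 = -7 + d)
n(14, R((0 - 4) - 4, -5))² = (-7 - 3)² = (-10)² = 100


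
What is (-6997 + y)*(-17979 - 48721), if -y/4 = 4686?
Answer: 1716924700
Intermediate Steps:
y = -18744 (y = -4*4686 = -18744)
(-6997 + y)*(-17979 - 48721) = (-6997 - 18744)*(-17979 - 48721) = -25741*(-66700) = 1716924700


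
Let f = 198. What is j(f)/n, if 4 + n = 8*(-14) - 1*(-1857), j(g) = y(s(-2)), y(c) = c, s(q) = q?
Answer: -2/1741 ≈ -0.0011488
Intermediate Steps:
j(g) = -2
n = 1741 (n = -4 + (8*(-14) - 1*(-1857)) = -4 + (-112 + 1857) = -4 + 1745 = 1741)
j(f)/n = -2/1741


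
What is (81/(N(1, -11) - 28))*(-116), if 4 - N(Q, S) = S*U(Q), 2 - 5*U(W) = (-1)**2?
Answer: 46980/109 ≈ 431.01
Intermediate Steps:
U(W) = 1/5 (U(W) = 2/5 - 1/5*(-1)**2 = 2/5 - 1/5*1 = 2/5 - 1/5 = 1/5)
N(Q, S) = 4 - S/5
(81/(N(1, -11) - 28))*(-116) = (81/((4 - 1/5*(-11)) - 28))*(-116) = (81/((4 + 11/5) - 28))*(-116) = (81/(31/5 - 28))*(-116) = (81/(-109/5))*(-116) = (81*(-5/109))*(-116) = -405/109*(-116) = 46980/109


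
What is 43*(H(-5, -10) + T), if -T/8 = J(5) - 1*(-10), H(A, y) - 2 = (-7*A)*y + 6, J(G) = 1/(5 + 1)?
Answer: -54610/3 ≈ -18203.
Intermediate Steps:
J(G) = 1/6
H(A, y) = 8 - 7*A*y (H(A, y) = 2 + ((-7*A)*y + 6) = 2 + (-7*A*y + 6) = 2 + (6 - 7*A*y) = 8 - 7*A*y)
T = -244/3 (T = -8*(1/6 - 1*(-10)) = -8*(1/6 + 10) = -8*61/6 = -244/3 ≈ -81.333)
43*(H(-5, -10) + T) = 43*((8 - 7*(-5)*(-10)) - 244/3) = 43*((8 - 350) - 244/3) = 43*(-342 - 244/3) = 43*(-1270/3) = -54610/3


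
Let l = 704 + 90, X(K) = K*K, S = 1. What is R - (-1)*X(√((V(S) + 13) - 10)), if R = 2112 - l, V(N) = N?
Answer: 1322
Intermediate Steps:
X(K) = K²
l = 794
R = 1318 (R = 2112 - 1*794 = 2112 - 794 = 1318)
R - (-1)*X(√((V(S) + 13) - 10)) = 1318 - (-1)*(√((1 + 13) - 10))² = 1318 - (-1)*(√(14 - 10))² = 1318 - (-1)*(√4)² = 1318 - (-1)*2² = 1318 - (-1)*4 = 1318 - 1*(-4) = 1318 + 4 = 1322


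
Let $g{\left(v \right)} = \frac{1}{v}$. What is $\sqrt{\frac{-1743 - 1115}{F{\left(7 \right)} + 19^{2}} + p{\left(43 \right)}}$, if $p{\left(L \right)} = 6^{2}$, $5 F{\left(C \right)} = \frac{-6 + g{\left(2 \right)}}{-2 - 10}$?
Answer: $\frac{2 \sqrt{13182980109}}{43331} \approx 5.2995$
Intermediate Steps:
$F{\left(C \right)} = \frac{11}{120}$ ($F{\left(C \right)} = \frac{\left(-6 + \frac{1}{2}\right) \frac{1}{-2 - 10}}{5} = \frac{\left(-6 + \frac{1}{2}\right) \frac{1}{-12}}{5} = \frac{\left(- \frac{11}{2}\right) \left(- \frac{1}{12}\right)}{5} = \frac{1}{5} \cdot \frac{11}{24} = \frac{11}{120}$)
$p{\left(L \right)} = 36$
$\sqrt{\frac{-1743 - 1115}{F{\left(7 \right)} + 19^{2}} + p{\left(43 \right)}} = \sqrt{\frac{-1743 - 1115}{\frac{11}{120} + 19^{2}} + 36} = \sqrt{- \frac{2858}{\frac{11}{120} + 361} + 36} = \sqrt{- \frac{2858}{\frac{43331}{120}} + 36} = \sqrt{\left(-2858\right) \frac{120}{43331} + 36} = \sqrt{- \frac{342960}{43331} + 36} = \sqrt{\frac{1216956}{43331}} = \frac{2 \sqrt{13182980109}}{43331}$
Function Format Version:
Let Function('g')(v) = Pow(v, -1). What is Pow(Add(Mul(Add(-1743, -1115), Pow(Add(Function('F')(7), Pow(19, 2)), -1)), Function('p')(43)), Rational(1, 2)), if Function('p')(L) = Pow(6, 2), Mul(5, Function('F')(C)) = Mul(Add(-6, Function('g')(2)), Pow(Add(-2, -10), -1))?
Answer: Mul(Rational(2, 43331), Pow(13182980109, Rational(1, 2))) ≈ 5.2995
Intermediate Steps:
Function('F')(C) = Rational(11, 120) (Function('F')(C) = Mul(Rational(1, 5), Mul(Add(-6, Pow(2, -1)), Pow(Add(-2, -10), -1))) = Mul(Rational(1, 5), Mul(Add(-6, Rational(1, 2)), Pow(-12, -1))) = Mul(Rational(1, 5), Mul(Rational(-11, 2), Rational(-1, 12))) = Mul(Rational(1, 5), Rational(11, 24)) = Rational(11, 120))
Function('p')(L) = 36
Pow(Add(Mul(Add(-1743, -1115), Pow(Add(Function('F')(7), Pow(19, 2)), -1)), Function('p')(43)), Rational(1, 2)) = Pow(Add(Mul(Add(-1743, -1115), Pow(Add(Rational(11, 120), Pow(19, 2)), -1)), 36), Rational(1, 2)) = Pow(Add(Mul(-2858, Pow(Add(Rational(11, 120), 361), -1)), 36), Rational(1, 2)) = Pow(Add(Mul(-2858, Pow(Rational(43331, 120), -1)), 36), Rational(1, 2)) = Pow(Add(Mul(-2858, Rational(120, 43331)), 36), Rational(1, 2)) = Pow(Add(Rational(-342960, 43331), 36), Rational(1, 2)) = Pow(Rational(1216956, 43331), Rational(1, 2)) = Mul(Rational(2, 43331), Pow(13182980109, Rational(1, 2)))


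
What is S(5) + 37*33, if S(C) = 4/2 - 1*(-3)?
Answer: 1226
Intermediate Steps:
S(C) = 5 (S(C) = 4*(½) + 3 = 2 + 3 = 5)
S(5) + 37*33 = 5 + 37*33 = 5 + 1221 = 1226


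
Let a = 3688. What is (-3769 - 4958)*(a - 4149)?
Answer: 4023147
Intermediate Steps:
(-3769 - 4958)*(a - 4149) = (-3769 - 4958)*(3688 - 4149) = -8727*(-461) = 4023147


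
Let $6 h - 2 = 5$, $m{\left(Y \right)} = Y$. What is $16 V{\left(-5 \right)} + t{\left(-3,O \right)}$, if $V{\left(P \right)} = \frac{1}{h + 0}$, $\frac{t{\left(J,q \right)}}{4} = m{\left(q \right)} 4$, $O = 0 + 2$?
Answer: $\frac{320}{7} \approx 45.714$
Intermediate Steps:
$O = 2$
$h = \frac{7}{6}$ ($h = \frac{1}{3} + \frac{1}{6} \cdot 5 = \frac{1}{3} + \frac{5}{6} = \frac{7}{6} \approx 1.1667$)
$t{\left(J,q \right)} = 16 q$ ($t{\left(J,q \right)} = 4 q 4 = 4 \cdot 4 q = 16 q$)
$V{\left(P \right)} = \frac{6}{7}$ ($V{\left(P \right)} = \frac{1}{\frac{7}{6} + 0} = \frac{1}{\frac{7}{6}} = \frac{6}{7}$)
$16 V{\left(-5 \right)} + t{\left(-3,O \right)} = 16 \cdot \frac{6}{7} + 16 \cdot 2 = \frac{96}{7} + 32 = \frac{320}{7}$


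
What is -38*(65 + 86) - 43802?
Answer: -49540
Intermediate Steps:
-38*(65 + 86) - 43802 = -38*151 - 43802 = -5738 - 43802 = -49540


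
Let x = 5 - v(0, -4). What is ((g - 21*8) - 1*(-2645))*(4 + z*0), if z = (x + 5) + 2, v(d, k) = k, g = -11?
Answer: 9864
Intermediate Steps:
x = 9 (x = 5 - 1*(-4) = 5 + 4 = 9)
z = 16 (z = (9 + 5) + 2 = 14 + 2 = 16)
((g - 21*8) - 1*(-2645))*(4 + z*0) = ((-11 - 21*8) - 1*(-2645))*(4 + 16*0) = ((-11 - 168) + 2645)*(4 + 0) = (-179 + 2645)*4 = 2466*4 = 9864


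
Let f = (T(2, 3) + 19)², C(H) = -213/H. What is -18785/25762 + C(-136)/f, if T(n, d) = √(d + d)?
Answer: -2253167519/3109473400 - 57*√6/120700 ≈ -0.72577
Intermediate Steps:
T(n, d) = √2*√d (T(n, d) = √(2*d) = √2*√d)
f = (19 + √6)² (f = (√2*√3 + 19)² = (√6 + 19)² = (19 + √6)² ≈ 460.08)
-18785/25762 + C(-136)/f = -18785/25762 + (-213/(-136))/((19 + √6)²) = -18785*1/25762 + (-213*(-1/136))/(19 + √6)² = -18785/25762 + 213/(136*(19 + √6)²)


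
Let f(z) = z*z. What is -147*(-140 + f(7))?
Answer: 13377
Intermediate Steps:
f(z) = z²
-147*(-140 + f(7)) = -147*(-140 + 7²) = -147*(-140 + 49) = -147*(-91) = 13377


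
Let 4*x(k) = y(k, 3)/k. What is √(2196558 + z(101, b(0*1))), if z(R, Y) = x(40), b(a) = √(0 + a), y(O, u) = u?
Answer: √3514492830/40 ≈ 1482.1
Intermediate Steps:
b(a) = √a
x(k) = 3/(4*k) (x(k) = (3/k)/4 = 3/(4*k))
z(R, Y) = 3/160 (z(R, Y) = (¾)/40 = (¾)*(1/40) = 3/160)
√(2196558 + z(101, b(0*1))) = √(2196558 + 3/160) = √(351449283/160) = √3514492830/40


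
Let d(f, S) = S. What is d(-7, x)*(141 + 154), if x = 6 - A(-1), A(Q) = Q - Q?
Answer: 1770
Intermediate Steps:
A(Q) = 0
x = 6 (x = 6 - 1*0 = 6 + 0 = 6)
d(-7, x)*(141 + 154) = 6*(141 + 154) = 6*295 = 1770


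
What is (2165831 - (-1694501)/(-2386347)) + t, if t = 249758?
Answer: 5764431868882/2386347 ≈ 2.4156e+6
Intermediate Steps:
(2165831 - (-1694501)/(-2386347)) + t = (2165831 - (-1694501)/(-2386347)) + 249758 = (2165831 - (-1694501)*(-1)/2386347) + 249758 = (2165831 - 1*1694501/2386347) + 249758 = (2165831 - 1694501/2386347) + 249758 = 5168422614856/2386347 + 249758 = 5764431868882/2386347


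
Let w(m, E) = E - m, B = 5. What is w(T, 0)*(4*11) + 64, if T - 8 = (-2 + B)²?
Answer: -684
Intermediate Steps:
T = 17 (T = 8 + (-2 + 5)² = 8 + 3² = 8 + 9 = 17)
w(T, 0)*(4*11) + 64 = (0 - 1*17)*(4*11) + 64 = (0 - 17)*44 + 64 = -17*44 + 64 = -748 + 64 = -684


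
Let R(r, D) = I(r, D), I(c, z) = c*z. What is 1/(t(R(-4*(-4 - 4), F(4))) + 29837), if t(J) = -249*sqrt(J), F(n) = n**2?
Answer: 29837/858502057 + 3984*sqrt(2)/858502057 ≈ 4.1318e-5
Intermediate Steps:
R(r, D) = D*r (R(r, D) = r*D = D*r)
1/(t(R(-4*(-4 - 4), F(4))) + 29837) = 1/(-249*4*(4*sqrt(2)) + 29837) = 1/(-249*16*sqrt(2) + 29837) = 1/(-3984*sqrt(2) + 29837) = 1/(29837 - 3984*sqrt(2))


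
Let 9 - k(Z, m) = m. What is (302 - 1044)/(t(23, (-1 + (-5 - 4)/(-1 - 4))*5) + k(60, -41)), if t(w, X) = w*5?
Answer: -742/165 ≈ -4.4970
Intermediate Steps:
k(Z, m) = 9 - m
t(w, X) = 5*w
(302 - 1044)/(t(23, (-1 + (-5 - 4)/(-1 - 4))*5) + k(60, -41)) = (302 - 1044)/(5*23 + (9 - 1*(-41))) = -742/(115 + (9 + 41)) = -742/(115 + 50) = -742/165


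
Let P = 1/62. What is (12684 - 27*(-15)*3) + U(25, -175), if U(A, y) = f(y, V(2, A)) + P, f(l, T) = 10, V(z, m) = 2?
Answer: 862359/62 ≈ 13909.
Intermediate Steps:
P = 1/62 ≈ 0.016129
U(A, y) = 621/62 (U(A, y) = 10 + 1/62 = 621/62)
(12684 - 27*(-15)*3) + U(25, -175) = (12684 - 27*(-15)*3) + 621/62 = (12684 + 405*3) + 621/62 = (12684 + 1215) + 621/62 = 13899 + 621/62 = 862359/62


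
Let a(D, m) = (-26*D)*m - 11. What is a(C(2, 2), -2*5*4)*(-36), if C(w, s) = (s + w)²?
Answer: -598644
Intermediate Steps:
a(D, m) = -11 - 26*D*m (a(D, m) = -26*D*m - 11 = -11 - 26*D*m)
a(C(2, 2), -2*5*4)*(-36) = (-11 - 26*(2 + 2)²*-2*5*4)*(-36) = (-11 - 26*4²*(-10*4))*(-36) = (-11 - 26*16*(-40))*(-36) = (-11 + 16640)*(-36) = 16629*(-36) = -598644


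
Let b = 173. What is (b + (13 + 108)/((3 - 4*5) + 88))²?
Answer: 153859216/5041 ≈ 30522.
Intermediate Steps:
(b + (13 + 108)/((3 - 4*5) + 88))² = (173 + (13 + 108)/((3 - 4*5) + 88))² = (173 + 121/((3 - 20) + 88))² = (173 + 121/(-17 + 88))² = (173 + 121/71)² = (12404/71)² = 153859216/5041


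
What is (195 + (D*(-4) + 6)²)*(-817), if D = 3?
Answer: -188727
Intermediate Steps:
(195 + (D*(-4) + 6)²)*(-817) = (195 + (3*(-4) + 6)²)*(-817) = (195 + (-12 + 6)²)*(-817) = (195 + (-6)²)*(-817) = (195 + 36)*(-817) = 231*(-817) = -188727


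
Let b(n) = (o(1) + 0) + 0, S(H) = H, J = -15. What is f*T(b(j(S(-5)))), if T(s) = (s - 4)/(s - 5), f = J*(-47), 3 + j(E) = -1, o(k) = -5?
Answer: 1269/2 ≈ 634.50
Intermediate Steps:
j(E) = -4 (j(E) = -3 - 1 = -4)
b(n) = -5 (b(n) = (-5 + 0) + 0 = -5 + 0 = -5)
f = 705 (f = -15*(-47) = 705)
T(s) = (-4 + s)/(-5 + s)
f*T(b(j(S(-5)))) = 705*((-4 - 5)/(-5 - 5)) = 705*(-9/(-10)) = 705*(-1/10*(-9)) = 705*(9/10) = 1269/2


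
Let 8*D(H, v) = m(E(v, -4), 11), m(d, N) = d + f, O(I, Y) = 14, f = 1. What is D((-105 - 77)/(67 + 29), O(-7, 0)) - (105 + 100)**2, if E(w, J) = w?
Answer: -336185/8 ≈ -42023.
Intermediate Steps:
m(d, N) = 1 + d (m(d, N) = d + 1 = 1 + d)
D(H, v) = 1/8 + v/8 (D(H, v) = (1 + v)/8 = 1/8 + v/8)
D((-105 - 77)/(67 + 29), O(-7, 0)) - (105 + 100)**2 = (1/8 + (1/8)*14) - (105 + 100)**2 = (1/8 + 7/4) - 1*205**2 = 15/8 - 1*42025 = 15/8 - 42025 = -336185/8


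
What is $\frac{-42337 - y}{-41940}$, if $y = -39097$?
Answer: $\frac{18}{233} \approx 0.077253$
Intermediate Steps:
$\frac{-42337 - y}{-41940} = \frac{-42337 - -39097}{-41940} = \left(-42337 + 39097\right) \left(- \frac{1}{41940}\right) = \left(-3240\right) \left(- \frac{1}{41940}\right) = \frac{18}{233}$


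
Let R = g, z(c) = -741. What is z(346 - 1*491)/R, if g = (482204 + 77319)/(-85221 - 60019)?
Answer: 107622840/559523 ≈ 192.35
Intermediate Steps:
g = -559523/145240 (g = 559523/(-145240) = 559523*(-1/145240) = -559523/145240 ≈ -3.8524)
R = -559523/145240 ≈ -3.8524
z(346 - 1*491)/R = -741/(-559523/145240) = -741*(-145240/559523) = 107622840/559523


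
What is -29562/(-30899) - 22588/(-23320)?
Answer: 594911/308990 ≈ 1.9253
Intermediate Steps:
-29562/(-30899) - 22588/(-23320) = -29562*(-1/30899) - 22588*(-1/23320) = 29562/30899 + 5647/5830 = 594911/308990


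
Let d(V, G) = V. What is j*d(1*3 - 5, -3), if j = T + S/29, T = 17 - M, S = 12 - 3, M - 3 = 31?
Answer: 968/29 ≈ 33.379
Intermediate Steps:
M = 34 (M = 3 + 31 = 34)
S = 9
T = -17 (T = 17 - 1*34 = 17 - 34 = -17)
j = -484/29 (j = -17 + 9/29 = -484/29 ≈ -16.690)
j*d(1*3 - 5, -3) = -484*(1*3 - 5)/29 = -484*(3 - 5)/29 = -484/29*(-2) = 968/29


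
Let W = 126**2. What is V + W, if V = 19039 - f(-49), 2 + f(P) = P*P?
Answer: 32516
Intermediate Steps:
f(P) = -2 + P**2 (f(P) = -2 + P*P = -2 + P**2)
W = 15876
V = 16640 (V = 19039 - (-2 + (-49)**2) = 19039 - (-2 + 2401) = 19039 - 1*2399 = 19039 - 2399 = 16640)
V + W = 16640 + 15876 = 32516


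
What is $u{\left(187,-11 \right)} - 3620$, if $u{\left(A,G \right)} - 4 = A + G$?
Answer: $-3440$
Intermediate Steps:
$u{\left(A,G \right)} = 4 + A + G$ ($u{\left(A,G \right)} = 4 + \left(A + G\right) = 4 + A + G$)
$u{\left(187,-11 \right)} - 3620 = \left(4 + 187 - 11\right) - 3620 = 180 - 3620 = -3440$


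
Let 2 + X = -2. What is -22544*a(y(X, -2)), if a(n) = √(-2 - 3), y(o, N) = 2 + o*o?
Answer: -22544*I*√5 ≈ -50410.0*I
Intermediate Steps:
X = -4 (X = -2 - 2 = -4)
y(o, N) = 2 + o²
a(n) = I*√5 (a(n) = √(-5) = I*√5)
-22544*a(y(X, -2)) = -22544*I*√5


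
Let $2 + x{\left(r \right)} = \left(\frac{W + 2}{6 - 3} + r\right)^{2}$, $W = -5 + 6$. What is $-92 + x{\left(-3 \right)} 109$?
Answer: $126$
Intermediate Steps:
$W = 1$
$x{\left(r \right)} = -2 + \left(1 + r\right)^{2}$ ($x{\left(r \right)} = -2 + \left(\frac{1 + 2}{6 - 3} + r\right)^{2} = -2 + \left(\frac{3}{3} + r\right)^{2} = -2 + \left(3 \cdot \frac{1}{3} + r\right)^{2} = -2 + \left(1 + r\right)^{2}$)
$-92 + x{\left(-3 \right)} 109 = -92 + \left(-2 + \left(1 - 3\right)^{2}\right) 109 = -92 + \left(-2 + \left(-2\right)^{2}\right) 109 = -92 + \left(-2 + 4\right) 109 = -92 + 2 \cdot 109 = -92 + 218 = 126$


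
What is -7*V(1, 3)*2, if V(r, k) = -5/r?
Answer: 70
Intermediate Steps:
-7*V(1, 3)*2 = -(-35)/1*2 = -(-35)*2 = -7*(-5)*2 = 35*2 = 70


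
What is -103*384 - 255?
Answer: -39807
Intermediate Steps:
-103*384 - 255 = -39552 - 255 = -39807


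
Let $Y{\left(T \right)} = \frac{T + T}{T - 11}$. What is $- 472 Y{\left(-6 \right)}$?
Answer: $- \frac{5664}{17} \approx -333.18$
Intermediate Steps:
$Y{\left(T \right)} = \frac{2 T}{-11 + T}$
$- 472 Y{\left(-6 \right)} = - 472 \cdot 2 \left(-6\right) \frac{1}{-11 - 6} = - 472 \cdot 2 \left(-6\right) \frac{1}{-17} = - 472 \cdot 2 \left(-6\right) \left(- \frac{1}{17}\right) = \left(-472\right) \frac{12}{17} = - \frac{5664}{17}$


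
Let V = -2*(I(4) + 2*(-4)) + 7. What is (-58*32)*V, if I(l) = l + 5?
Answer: -9280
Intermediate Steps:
I(l) = 5 + l
V = 5 (V = -2*((5 + 4) + 2*(-4)) + 7 = -2*(9 - 8) + 7 = -2*1 + 7 = -2 + 7 = 5)
(-58*32)*V = -58*32*5 = -1856*5 = -9280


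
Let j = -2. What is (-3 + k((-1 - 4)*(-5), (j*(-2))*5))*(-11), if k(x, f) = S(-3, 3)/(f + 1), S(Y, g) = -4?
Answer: 737/21 ≈ 35.095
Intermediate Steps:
k(x, f) = -4/(1 + f) (k(x, f) = -4/(f + 1) = -4/(1 + f))
(-3 + k((-1 - 4)*(-5), (j*(-2))*5))*(-11) = (-3 - 4/(1 - 2*(-2)*5))*(-11) = (-3 - 4/(1 + 4*5))*(-11) = (-3 - 4/(1 + 20))*(-11) = (-3 - 4/21)*(-11) = -67/21*(-11) = 737/21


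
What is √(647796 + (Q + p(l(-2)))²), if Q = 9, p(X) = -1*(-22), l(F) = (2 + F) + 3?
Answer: √648757 ≈ 805.45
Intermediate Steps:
l(F) = 5 + F
p(X) = 22
√(647796 + (Q + p(l(-2)))²) = √(647796 + (9 + 22)²) = √(647796 + 31²) = √(647796 + 961) = √648757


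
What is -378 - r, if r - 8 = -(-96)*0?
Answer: -386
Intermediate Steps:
r = 8 (r = 8 - (-96)*0 = 8 - 24*0 = 8 + 0 = 8)
-378 - r = -378 - 1*8 = -378 - 8 = -386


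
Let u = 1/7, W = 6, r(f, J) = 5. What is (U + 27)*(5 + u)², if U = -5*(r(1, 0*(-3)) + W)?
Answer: -5184/7 ≈ -740.57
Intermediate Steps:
U = -55 (U = -5*(5 + 6) = -5*11 = -55)
u = ⅐ ≈ 0.14286
(U + 27)*(5 + u)² = (-55 + 27)*(5 + ⅐)² = -28*(36/7)² = -28*1296/49 = -5184/7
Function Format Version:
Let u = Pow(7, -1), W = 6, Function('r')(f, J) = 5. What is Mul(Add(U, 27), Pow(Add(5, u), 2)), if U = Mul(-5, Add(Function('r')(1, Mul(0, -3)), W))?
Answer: Rational(-5184, 7) ≈ -740.57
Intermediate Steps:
U = -55 (U = Mul(-5, Add(5, 6)) = Mul(-5, 11) = -55)
u = Rational(1, 7) ≈ 0.14286
Mul(Add(U, 27), Pow(Add(5, u), 2)) = Mul(Add(-55, 27), Pow(Add(5, Rational(1, 7)), 2)) = Mul(-28, Pow(Rational(36, 7), 2)) = Mul(-28, Rational(1296, 49)) = Rational(-5184, 7)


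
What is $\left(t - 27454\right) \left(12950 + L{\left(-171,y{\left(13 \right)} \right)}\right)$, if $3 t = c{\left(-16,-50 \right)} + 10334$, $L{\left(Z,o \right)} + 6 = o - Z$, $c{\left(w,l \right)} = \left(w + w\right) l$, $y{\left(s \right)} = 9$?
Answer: $-308099024$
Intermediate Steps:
$c{\left(w,l \right)} = 2 l w$ ($c{\left(w,l \right)} = 2 w l = 2 l w$)
$L{\left(Z,o \right)} = -6 + o - Z$ ($L{\left(Z,o \right)} = -6 - \left(Z - o\right) = -6 + o - Z$)
$t = 3978$ ($t = \frac{2 \left(-50\right) \left(-16\right) + 10334}{3} = \frac{1600 + 10334}{3} = \frac{1}{3} \cdot 11934 = 3978$)
$\left(t - 27454\right) \left(12950 + L{\left(-171,y{\left(13 \right)} \right)}\right) = \left(3978 - 27454\right) \left(12950 - -174\right) = - 23476 \left(12950 + \left(-6 + 9 + 171\right)\right) = - 23476 \left(12950 + 174\right) = \left(-23476\right) 13124 = -308099024$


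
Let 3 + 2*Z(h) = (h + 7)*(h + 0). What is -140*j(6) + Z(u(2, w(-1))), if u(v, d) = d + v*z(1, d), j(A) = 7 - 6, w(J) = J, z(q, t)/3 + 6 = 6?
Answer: -289/2 ≈ -144.50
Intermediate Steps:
z(q, t) = 0 (z(q, t) = -18 + 3*6 = -18 + 18 = 0)
j(A) = 1
u(v, d) = d (u(v, d) = d + v*0 = d + 0 = d)
Z(h) = -3/2 + h*(7 + h)/2 (Z(h) = -3/2 + ((h + 7)*(h + 0))/2 = -3/2 + ((7 + h)*h)/2 = -3/2 + (h*(7 + h))/2 = -3/2 + h*(7 + h)/2)
-140*j(6) + Z(u(2, w(-1))) = -140*1 + (-3/2 + (½)*(-1)² + (7/2)*(-1)) = -140 + (-3/2 + (½)*1 - 7/2) = -140 + (-3/2 + ½ - 7/2) = -140 - 9/2 = -289/2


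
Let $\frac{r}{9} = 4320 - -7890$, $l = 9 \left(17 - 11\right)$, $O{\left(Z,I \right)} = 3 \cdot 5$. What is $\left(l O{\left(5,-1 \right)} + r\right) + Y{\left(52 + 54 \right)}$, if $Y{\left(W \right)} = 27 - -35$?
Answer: $110762$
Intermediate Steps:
$O{\left(Z,I \right)} = 15$
$Y{\left(W \right)} = 62$ ($Y{\left(W \right)} = 27 + 35 = 62$)
$l = 54$ ($l = 9 \cdot 6 = 54$)
$r = 109890$ ($r = 9 \left(4320 - -7890\right) = 9 \left(4320 + 7890\right) = 9 \cdot 12210 = 109890$)
$\left(l O{\left(5,-1 \right)} + r\right) + Y{\left(52 + 54 \right)} = \left(54 \cdot 15 + 109890\right) + 62 = \left(810 + 109890\right) + 62 = 110700 + 62 = 110762$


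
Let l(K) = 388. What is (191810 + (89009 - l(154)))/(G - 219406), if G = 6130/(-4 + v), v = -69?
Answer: -20471463/16022768 ≈ -1.2776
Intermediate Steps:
G = -6130/73 (G = 6130/(-4 - 69) = 6130/(-73) = -1/73*6130 = -6130/73 ≈ -83.973)
(191810 + (89009 - l(154)))/(G - 219406) = (191810 + (89009 - 1*388))/(-6130/73 - 219406) = (191810 + (89009 - 388))/(-16022768/73) = (191810 + 88621)*(-73/16022768) = 280431*(-73/16022768) = -20471463/16022768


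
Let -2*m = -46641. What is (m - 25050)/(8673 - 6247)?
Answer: -3459/4852 ≈ -0.71290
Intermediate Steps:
m = 46641/2 (m = -1/2*(-46641) = 46641/2 ≈ 23321.)
(m - 25050)/(8673 - 6247) = (46641/2 - 25050)/(8673 - 6247) = -3459/2/2426 = -3459/2*1/2426 = -3459/4852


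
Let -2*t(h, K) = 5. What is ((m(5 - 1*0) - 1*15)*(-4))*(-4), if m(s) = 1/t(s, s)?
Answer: -1232/5 ≈ -246.40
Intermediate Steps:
t(h, K) = -5/2 (t(h, K) = -½*5 = -5/2)
m(s) = -⅖ (m(s) = 1/(-5/2) = -⅖)
((m(5 - 1*0) - 1*15)*(-4))*(-4) = ((-⅖ - 1*15)*(-4))*(-4) = ((-⅖ - 15)*(-4))*(-4) = -77/5*(-4)*(-4) = (308/5)*(-4) = -1232/5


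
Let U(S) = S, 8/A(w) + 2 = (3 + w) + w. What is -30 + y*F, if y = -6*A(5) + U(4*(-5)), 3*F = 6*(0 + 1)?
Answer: -866/11 ≈ -78.727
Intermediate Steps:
A(w) = 8/(1 + 2*w) (A(w) = 8/(-2 + ((3 + w) + w)) = 8/(-2 + (3 + 2*w)) = 8/(1 + 2*w))
F = 2 (F = (6*(0 + 1))/3 = (6*1)/3 = (⅓)*6 = 2)
y = -268/11 (y = -48/(1 + 2*5) + 4*(-5) = -48/(1 + 10) - 20 = -48/11 - 20 = -268/11 ≈ -24.364)
-30 + y*F = -30 - 268/11*2 = -30 - 536/11 = -866/11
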